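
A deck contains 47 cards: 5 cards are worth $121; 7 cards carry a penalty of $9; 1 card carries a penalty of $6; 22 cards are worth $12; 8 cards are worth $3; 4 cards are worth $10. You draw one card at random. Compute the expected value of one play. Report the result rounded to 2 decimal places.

E[payout] = (5/47)·121 + (7/47)·(-9) + (1/47)·(-6) + (22/47)·12 + (8/47)·3 + (4/47)·10 = 864/47
≈ $18.38

$18.38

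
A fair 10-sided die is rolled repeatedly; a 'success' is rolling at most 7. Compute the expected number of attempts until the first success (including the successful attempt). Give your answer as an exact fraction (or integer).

10/7

For a geometric distribution, E[trials] = 1/p = 1/(7/10) = 10/7.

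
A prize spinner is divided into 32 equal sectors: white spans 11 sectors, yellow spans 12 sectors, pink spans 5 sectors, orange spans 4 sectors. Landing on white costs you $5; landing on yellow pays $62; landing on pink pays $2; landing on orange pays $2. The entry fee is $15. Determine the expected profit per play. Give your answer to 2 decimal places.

E[payout] = (11/32)·(-5) + (12/32)·62 + (5/32)·2 + (4/32)·2 = 707/32
Expected profit = 707/32 − 15 = 227/32 ≈ $7.09

$7.09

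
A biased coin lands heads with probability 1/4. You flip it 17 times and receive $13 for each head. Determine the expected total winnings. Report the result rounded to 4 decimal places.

E[#heads] = 17·1/4 = 17/4 (linearity over flips).
E[winnings] = 13·17/4 = 221/4.
≈ 55.2500

$55.2500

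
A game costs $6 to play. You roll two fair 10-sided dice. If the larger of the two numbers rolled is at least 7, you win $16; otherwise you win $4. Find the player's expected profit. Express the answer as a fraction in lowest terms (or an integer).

E[payout] = (9/25)·4 + (16/25)·16 = 292/25
Expected profit = 292/25 − 6 = 142/25

142/25 dollars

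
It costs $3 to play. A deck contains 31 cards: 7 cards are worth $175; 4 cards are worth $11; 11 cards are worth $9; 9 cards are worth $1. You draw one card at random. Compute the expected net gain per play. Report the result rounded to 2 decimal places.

$41.42

E[payout] = (7/31)·175 + (4/31)·11 + (11/31)·9 + (9/31)·1 = 1377/31
Expected profit = 1377/31 − 3 = 1284/31 ≈ $41.42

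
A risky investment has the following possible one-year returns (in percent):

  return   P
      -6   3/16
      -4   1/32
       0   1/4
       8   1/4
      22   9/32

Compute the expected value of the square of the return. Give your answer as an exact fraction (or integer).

E[X²] = (3/16)·36 + (1/32)·16 + (1/4)·0 + (1/4)·64 + (9/32)·484
     = 1275/8

1275/8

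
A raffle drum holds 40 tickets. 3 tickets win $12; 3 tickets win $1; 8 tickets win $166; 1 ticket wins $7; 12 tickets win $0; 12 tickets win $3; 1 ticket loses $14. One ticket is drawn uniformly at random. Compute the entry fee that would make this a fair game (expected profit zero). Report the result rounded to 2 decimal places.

$34.90

E[payout] = (3/40)·12 + (3/40)·1 + (8/40)·166 + (1/40)·7 + (12/40)·0 + (12/40)·3 + (1/40)·(-14) = 349/10
Fair fee = E[payout] = 349/10 ≈ $34.90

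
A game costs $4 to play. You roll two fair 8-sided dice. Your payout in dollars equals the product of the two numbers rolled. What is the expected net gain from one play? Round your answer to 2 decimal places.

Distribution of the product of the two numbers rolled: 1 w.p. 1/64, 2 w.p. 1/32, 3 w.p. 1/32, 4 w.p. 3/64, 5 w.p. 1/32, 6 w.p. 1/16, …
E[payout] = (1/64)·1 + (1/32)·2 + (1/32)·3 + (3/64)·4 + (1/32)·5 + (1/16)·6 + (1/32)·7 + (1/16)·8 + (1/64)·9 + (1/32)·10 + (1/16)·12 + (1/32)·14 + (1/32)·15 + (3/64)·16 + (1/32)·18 + (1/32)·20 + (1/32)·21 + (1/16)·24 + (1/64)·25 + (1/32)·28 + (1/32)·30 + (1/32)·32 + (1/32)·35 + (1/64)·36 + (1/32)·40 + (1/32)·42 + (1/32)·48 + (1/64)·49 + (1/32)·56 + (1/64)·64 = 81/4
Expected profit = 81/4 − 4 = 65/4 ≈ $16.25

$16.25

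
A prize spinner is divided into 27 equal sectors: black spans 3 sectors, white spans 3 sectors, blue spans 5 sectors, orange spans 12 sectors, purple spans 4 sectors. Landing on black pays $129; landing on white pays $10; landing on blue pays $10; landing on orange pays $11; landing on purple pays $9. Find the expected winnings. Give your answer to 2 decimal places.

E[payout] = (3/27)·129 + (3/27)·10 + (5/27)·10 + (12/27)·11 + (4/27)·9 = 635/27
≈ $23.52

$23.52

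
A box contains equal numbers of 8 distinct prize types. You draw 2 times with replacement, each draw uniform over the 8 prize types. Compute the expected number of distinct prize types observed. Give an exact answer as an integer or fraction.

15/8

Let Xⱼ=1 if type j appears at least once. P(Xⱼ=1) = 1 − ((8−1)/8)^2 = 15/64.
E[#distinct] = 8·15/64 = 15/8.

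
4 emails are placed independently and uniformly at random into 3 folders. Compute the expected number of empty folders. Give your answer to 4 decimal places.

0.5926

Let Xⱼ=1 if folder j is empty. P(Xⱼ=1) = ((3-1)/3)^4 = 16/81.
By linearity, E[#empty] = 3·16/81 = 16/27.
≈ 0.5926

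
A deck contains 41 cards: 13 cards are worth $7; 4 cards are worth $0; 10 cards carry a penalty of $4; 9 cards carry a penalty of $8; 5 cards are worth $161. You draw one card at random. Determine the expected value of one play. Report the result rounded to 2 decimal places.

E[payout] = (13/41)·7 + (4/41)·0 + (10/41)·(-4) + (9/41)·(-8) + (5/41)·161 = 784/41
≈ $19.12

$19.12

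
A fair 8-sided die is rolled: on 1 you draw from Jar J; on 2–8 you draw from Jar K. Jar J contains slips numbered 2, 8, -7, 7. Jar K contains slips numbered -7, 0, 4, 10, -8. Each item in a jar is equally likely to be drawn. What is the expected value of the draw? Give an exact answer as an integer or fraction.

11/80

E[X | Jar J] = (2 + 8 − 7 + 7)/4 = 5/2
E[X | Jar K] = (-7 + 0 + 4 + 10 − 8)/5 = -1/5
E[X] = (1/8)·5/2 + (7/8)·(-1/5) = 11/80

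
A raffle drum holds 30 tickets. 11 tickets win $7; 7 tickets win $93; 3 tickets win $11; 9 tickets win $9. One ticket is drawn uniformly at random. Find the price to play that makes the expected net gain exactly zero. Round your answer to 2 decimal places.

$28.07

E[payout] = (11/30)·7 + (7/30)·93 + (3/30)·11 + (9/30)·9 = 421/15
Fair fee = E[payout] = 421/15 ≈ $28.07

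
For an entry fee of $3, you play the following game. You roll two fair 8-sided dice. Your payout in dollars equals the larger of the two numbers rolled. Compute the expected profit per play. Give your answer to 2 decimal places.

Distribution of the larger of the two numbers rolled: 1 w.p. 1/64, 2 w.p. 3/64, 3 w.p. 5/64, 4 w.p. 7/64, 5 w.p. 9/64, 6 w.p. 11/64, …
E[payout] = (1/64)·1 + (3/64)·2 + (5/64)·3 + (7/64)·4 + (9/64)·5 + (11/64)·6 + (13/64)·7 + (15/64)·8 = 93/16
Expected profit = 93/16 − 3 = 45/16 ≈ $2.81

$2.81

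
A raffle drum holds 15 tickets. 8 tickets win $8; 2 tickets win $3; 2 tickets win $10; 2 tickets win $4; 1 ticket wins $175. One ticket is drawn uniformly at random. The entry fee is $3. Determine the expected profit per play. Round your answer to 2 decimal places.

$15.20

E[payout] = (8/15)·8 + (2/15)·3 + (2/15)·10 + (2/15)·4 + (1/15)·175 = 91/5
Expected profit = 91/5 − 3 = 76/5 ≈ $15.20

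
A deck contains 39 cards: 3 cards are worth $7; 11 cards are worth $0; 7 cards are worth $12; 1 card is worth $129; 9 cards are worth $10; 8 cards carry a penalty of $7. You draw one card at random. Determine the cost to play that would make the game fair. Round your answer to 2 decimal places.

E[payout] = (3/39)·7 + (11/39)·0 + (7/39)·12 + (1/39)·129 + (9/39)·10 + (8/39)·(-7) = 268/39
Fair fee = E[payout] = 268/39 ≈ $6.87

$6.87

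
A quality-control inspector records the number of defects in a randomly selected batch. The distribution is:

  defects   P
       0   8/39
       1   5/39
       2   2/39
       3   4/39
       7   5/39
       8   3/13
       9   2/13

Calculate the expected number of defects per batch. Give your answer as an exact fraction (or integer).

E[X] = (8/39)·0 + (5/39)·1 + (2/39)·2 + (4/39)·3 + (5/39)·7 + (3/13)·8 + (2/13)·9
     = 14/3

14/3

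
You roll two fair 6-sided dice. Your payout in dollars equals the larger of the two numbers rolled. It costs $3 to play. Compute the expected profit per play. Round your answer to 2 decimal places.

Distribution of the larger of the two numbers rolled: 1 w.p. 1/36, 2 w.p. 1/12, 3 w.p. 5/36, 4 w.p. 7/36, 5 w.p. 1/4, 6 w.p. 11/36
E[payout] = (1/36)·1 + (1/12)·2 + (5/36)·3 + (7/36)·4 + (1/4)·5 + (11/36)·6 = 161/36
Expected profit = 161/36 − 3 = 53/36 ≈ $1.47

$1.47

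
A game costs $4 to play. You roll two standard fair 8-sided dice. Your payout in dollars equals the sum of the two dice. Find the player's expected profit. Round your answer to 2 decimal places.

$5.00

Distribution of the sum of the two dice: 2 w.p. 1/64, 3 w.p. 1/32, 4 w.p. 3/64, 5 w.p. 1/16, 6 w.p. 5/64, 7 w.p. 3/32, …
E[payout] = (1/64)·2 + (1/32)·3 + (3/64)·4 + (1/16)·5 + (5/64)·6 + (3/32)·7 + (7/64)·8 + (1/8)·9 + (7/64)·10 + (3/32)·11 + (5/64)·12 + (1/16)·13 + (3/64)·14 + (1/32)·15 + (1/64)·16 = 9
Expected profit = 9 − 4 = 5 ≈ $5.00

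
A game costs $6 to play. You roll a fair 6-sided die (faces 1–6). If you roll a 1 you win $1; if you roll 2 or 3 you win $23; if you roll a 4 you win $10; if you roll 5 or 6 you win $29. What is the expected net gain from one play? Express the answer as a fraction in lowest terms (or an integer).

79/6 dollars

E[payout] = (1/6)·1 + (1/6)·10 + (1/3)·23 + (1/3)·29 = 115/6
Expected profit = 115/6 − 6 = 79/6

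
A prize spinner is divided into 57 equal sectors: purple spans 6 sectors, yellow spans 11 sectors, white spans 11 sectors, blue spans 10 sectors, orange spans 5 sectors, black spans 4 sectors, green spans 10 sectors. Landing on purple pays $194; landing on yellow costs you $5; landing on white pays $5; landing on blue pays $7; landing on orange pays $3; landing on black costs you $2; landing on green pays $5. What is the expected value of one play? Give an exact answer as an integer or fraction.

E[payout] = (6/57)·194 + (11/57)·(-5) + (11/57)·5 + (10/57)·7 + (5/57)·3 + (4/57)·(-2) + (10/57)·5 = 1291/57

1291/57 dollars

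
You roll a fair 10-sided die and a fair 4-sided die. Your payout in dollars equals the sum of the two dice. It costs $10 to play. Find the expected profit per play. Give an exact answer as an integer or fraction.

Distribution of the sum of the two dice: 2 w.p. 1/40, 3 w.p. 1/20, 4 w.p. 3/40, 5 w.p. 1/10, 6 w.p. 1/10, 7 w.p. 1/10, …
E[payout] = (1/40)·2 + (1/20)·3 + (3/40)·4 + (1/10)·5 + (1/10)·6 + (1/10)·7 + (1/10)·8 + (1/10)·9 + (1/10)·10 + (1/10)·11 + (3/40)·12 + (1/20)·13 + (1/40)·14 = 8
Expected profit = 8 − 10 = -2

-$2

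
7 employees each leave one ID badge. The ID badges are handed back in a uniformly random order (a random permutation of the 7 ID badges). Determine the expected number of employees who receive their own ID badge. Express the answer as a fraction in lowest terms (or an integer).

Let Xᵢ = 1 if person i gets their own ID badge. For each i, P(Xᵢ=1) = 1/7.
By linearity of expectation, E[X₁+…+X_7] = 7·(1/7) = 1.

1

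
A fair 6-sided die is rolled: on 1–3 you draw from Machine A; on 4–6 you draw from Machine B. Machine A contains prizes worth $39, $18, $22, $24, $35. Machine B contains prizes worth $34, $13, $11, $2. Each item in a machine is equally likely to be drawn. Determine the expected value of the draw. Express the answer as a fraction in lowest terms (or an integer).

E[X | Machine A] = (39 + 18 + 22 + 24 + 35)/5 = 138/5
E[X | Machine B] = (34 + 13 + 11 + 2)/4 = 15
E[X] = (1/2)·138/5 + (1/2)·15 = 213/10

213/10 dollars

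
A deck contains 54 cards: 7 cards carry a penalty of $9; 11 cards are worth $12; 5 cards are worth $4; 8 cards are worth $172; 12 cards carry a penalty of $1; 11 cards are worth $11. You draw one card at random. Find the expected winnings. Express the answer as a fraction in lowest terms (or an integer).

787/27 dollars

E[payout] = (7/54)·(-9) + (11/54)·12 + (5/54)·4 + (8/54)·172 + (12/54)·(-1) + (11/54)·11 = 787/27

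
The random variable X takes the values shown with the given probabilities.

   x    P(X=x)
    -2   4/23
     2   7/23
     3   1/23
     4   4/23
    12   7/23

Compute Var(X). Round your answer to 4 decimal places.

E[X] = (4/23)·(-2) + (7/23)·2 + (1/23)·3 + (4/23)·4 + (7/23)·12 = 109/23
E[X²] = (4/23)·4 + (7/23)·4 + (1/23)·9 + (4/23)·16 + (7/23)·144 = 1125/23
Var(X) = 1125/23 − (109/23)² = 13994/529 ≈ 26.4537

26.4537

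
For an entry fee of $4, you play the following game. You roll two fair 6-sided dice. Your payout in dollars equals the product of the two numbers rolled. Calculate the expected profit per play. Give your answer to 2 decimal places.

Distribution of the product of the two numbers rolled: 1 w.p. 1/36, 2 w.p. 1/18, 3 w.p. 1/18, 4 w.p. 1/12, 5 w.p. 1/18, 6 w.p. 1/9, …
E[payout] = (1/36)·1 + (1/18)·2 + (1/18)·3 + (1/12)·4 + (1/18)·5 + (1/9)·6 + (1/18)·8 + (1/36)·9 + (1/18)·10 + (1/9)·12 + (1/18)·15 + (1/36)·16 + (1/18)·18 + (1/18)·20 + (1/18)·24 + (1/36)·25 + (1/18)·30 + (1/36)·36 = 49/4
Expected profit = 49/4 − 4 = 33/4 ≈ $8.25

$8.25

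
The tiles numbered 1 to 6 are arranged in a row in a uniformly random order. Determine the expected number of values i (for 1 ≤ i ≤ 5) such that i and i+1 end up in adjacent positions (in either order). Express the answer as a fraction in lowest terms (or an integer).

5/3

For each i ∈ {1,…,5}, let Xᵢ = 1 if i and i+1 are adjacent. P(Xᵢ=1) = 2·(6−1)!/6! = 2/6.
By linearity, E[ΣXᵢ] = (5)·(2/6) = 5/3.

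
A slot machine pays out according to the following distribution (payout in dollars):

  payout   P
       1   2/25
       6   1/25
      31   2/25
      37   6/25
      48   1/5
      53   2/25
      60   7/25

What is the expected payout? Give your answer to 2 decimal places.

$42.32

E[X] = (2/25)·1 + (1/25)·6 + (2/25)·31 + (6/25)·37 + (1/5)·48 + (2/25)·53 + (7/25)·60
     = 1058/25 ≈ 42.32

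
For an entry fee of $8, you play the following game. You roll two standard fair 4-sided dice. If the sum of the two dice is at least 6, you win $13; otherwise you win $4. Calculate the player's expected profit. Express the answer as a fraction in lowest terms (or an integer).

-5/8 dollars

E[payout] = (5/8)·4 + (3/8)·13 = 59/8
Expected profit = 59/8 − 8 = -5/8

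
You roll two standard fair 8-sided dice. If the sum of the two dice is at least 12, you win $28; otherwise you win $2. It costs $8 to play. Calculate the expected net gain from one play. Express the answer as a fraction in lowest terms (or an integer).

3/32 dollars

E[payout] = (49/64)·2 + (15/64)·28 = 259/32
Expected profit = 259/32 − 8 = 3/32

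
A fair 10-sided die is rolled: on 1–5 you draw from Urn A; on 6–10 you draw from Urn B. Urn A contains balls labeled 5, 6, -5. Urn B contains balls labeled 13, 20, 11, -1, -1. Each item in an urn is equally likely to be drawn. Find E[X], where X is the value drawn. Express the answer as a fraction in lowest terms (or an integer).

E[X | Urn A] = (5 + 6 − 5)/3 = 2
E[X | Urn B] = (13 + 20 + 11 − 1 − 1)/5 = 42/5
E[X] = (1/2)·2 + (1/2)·42/5 = 26/5

26/5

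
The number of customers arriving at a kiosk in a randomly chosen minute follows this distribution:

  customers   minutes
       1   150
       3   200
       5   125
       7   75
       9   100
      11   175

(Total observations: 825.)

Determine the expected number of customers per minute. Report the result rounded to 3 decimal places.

Total = 825, so P(customers=1) = 150/825, etc.
E[X] = (2/11)·1 + (8/33)·3 + (5/33)·5 + (1/11)·7 + (4/33)·9 + (7/33)·11
     = 63/11 ≈ 5.727

5.727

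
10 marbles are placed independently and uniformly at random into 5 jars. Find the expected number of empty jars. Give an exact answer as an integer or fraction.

1048576/1953125

Let Xⱼ=1 if jar j is empty. P(Xⱼ=1) = ((5-1)/5)^10 = 1048576/9765625.
By linearity, E[#empty] = 5·1048576/9765625 = 1048576/1953125.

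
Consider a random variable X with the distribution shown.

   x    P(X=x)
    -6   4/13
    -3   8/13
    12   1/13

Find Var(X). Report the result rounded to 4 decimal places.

20.0237

E[X] = (4/13)·(-6) + (8/13)·(-3) + (1/13)·12 = -36/13
E[X²] = (4/13)·36 + (8/13)·9 + (1/13)·144 = 360/13
Var(X) = 360/13 − (-36/13)² = 3384/169 ≈ 20.0237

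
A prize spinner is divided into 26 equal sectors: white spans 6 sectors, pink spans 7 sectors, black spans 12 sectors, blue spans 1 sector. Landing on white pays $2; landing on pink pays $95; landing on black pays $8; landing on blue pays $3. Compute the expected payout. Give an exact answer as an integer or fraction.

388/13 dollars

E[payout] = (6/26)·2 + (7/26)·95 + (12/26)·8 + (1/26)·3 = 388/13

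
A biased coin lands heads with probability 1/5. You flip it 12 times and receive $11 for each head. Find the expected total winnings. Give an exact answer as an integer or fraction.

E[#heads] = 12·1/5 = 12/5 (linearity over flips).
E[winnings] = 11·12/5 = 132/5.

132/5 dollars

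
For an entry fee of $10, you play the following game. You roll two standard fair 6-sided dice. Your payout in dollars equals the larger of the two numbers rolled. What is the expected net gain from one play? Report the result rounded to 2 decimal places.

-$5.53

Distribution of the larger of the two numbers rolled: 1 w.p. 1/36, 2 w.p. 1/12, 3 w.p. 5/36, 4 w.p. 7/36, 5 w.p. 1/4, 6 w.p. 11/36
E[payout] = (1/36)·1 + (1/12)·2 + (5/36)·3 + (7/36)·4 + (1/4)·5 + (11/36)·6 = 161/36
Expected profit = 161/36 − 10 = -199/36 ≈ -$5.53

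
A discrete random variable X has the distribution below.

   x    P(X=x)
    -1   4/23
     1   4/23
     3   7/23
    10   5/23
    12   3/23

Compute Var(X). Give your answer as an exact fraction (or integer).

E[X] = (4/23)·(-1) + (4/23)·1 + (7/23)·3 + (5/23)·10 + (3/23)·12 = 107/23
E[X²] = (4/23)·1 + (4/23)·1 + (7/23)·9 + (5/23)·100 + (3/23)·144 = 1003/23
Var(X) = 1003/23 − (107/23)² = 11620/529

11620/529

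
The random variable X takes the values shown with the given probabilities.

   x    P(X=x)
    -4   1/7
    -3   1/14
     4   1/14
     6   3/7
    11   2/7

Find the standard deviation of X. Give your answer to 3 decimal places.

5.185

E[X] = 73/14, E[X²] = 757/14
Var(X) = E[X²] − (E[X])² = 757/14 − 5329/196 = 5269/196
SD(X) = √(5269/196) ≈ 5.185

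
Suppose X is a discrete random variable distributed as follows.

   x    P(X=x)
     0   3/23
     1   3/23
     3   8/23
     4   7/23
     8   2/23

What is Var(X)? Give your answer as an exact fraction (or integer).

2204/529

E[X] = (3/23)·0 + (3/23)·1 + (8/23)·3 + (7/23)·4 + (2/23)·8 = 71/23
E[X²] = (3/23)·0 + (3/23)·1 + (8/23)·9 + (7/23)·16 + (2/23)·64 = 315/23
Var(X) = 315/23 − (71/23)² = 2204/529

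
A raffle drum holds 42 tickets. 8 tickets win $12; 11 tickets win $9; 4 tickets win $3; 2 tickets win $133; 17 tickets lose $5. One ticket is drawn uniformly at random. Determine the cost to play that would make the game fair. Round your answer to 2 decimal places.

$9.24

E[payout] = (8/42)·12 + (11/42)·9 + (4/42)·3 + (2/42)·133 + (17/42)·(-5) = 194/21
Fair fee = E[payout] = 194/21 ≈ $9.24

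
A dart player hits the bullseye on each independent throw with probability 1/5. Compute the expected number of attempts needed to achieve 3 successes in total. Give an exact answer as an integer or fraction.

By linearity (sum of 3 independent geometric waits), E[trials] = 3/p = 3/(1/5) = 15.

15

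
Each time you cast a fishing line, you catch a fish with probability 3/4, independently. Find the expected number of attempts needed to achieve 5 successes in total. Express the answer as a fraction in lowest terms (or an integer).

By linearity (sum of 5 independent geometric waits), E[trials] = 5/p = 5/(3/4) = 20/3.

20/3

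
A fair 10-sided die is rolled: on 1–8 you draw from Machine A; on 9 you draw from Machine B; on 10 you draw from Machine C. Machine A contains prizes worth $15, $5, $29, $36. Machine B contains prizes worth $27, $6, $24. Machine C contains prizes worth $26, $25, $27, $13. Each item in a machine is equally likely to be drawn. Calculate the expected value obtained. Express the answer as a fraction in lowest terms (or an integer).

847/40 dollars

E[X | Machine A] = (15 + 5 + 29 + 36)/4 = 85/4
E[X | Machine B] = (27 + 6 + 24)/3 = 19
E[X | Machine C] = (26 + 25 + 27 + 13)/4 = 91/4
E[X] = (4/5)·85/4 + (1/10)·19 + (1/10)·91/4 = 847/40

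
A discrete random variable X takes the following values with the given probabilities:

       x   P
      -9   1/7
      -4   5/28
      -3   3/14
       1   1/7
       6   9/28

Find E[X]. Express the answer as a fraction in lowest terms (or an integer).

E[X] = (1/7)·(-9) + (5/28)·(-4) + (3/14)·(-3) + (1/7)·1 + (9/28)·6
     = -4/7

-4/7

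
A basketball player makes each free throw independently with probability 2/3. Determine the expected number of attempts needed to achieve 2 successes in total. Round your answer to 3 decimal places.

3.000

By linearity (sum of 2 independent geometric waits), E[trials] = 2/p = 2/(2/3) = 3.
≈ 3.000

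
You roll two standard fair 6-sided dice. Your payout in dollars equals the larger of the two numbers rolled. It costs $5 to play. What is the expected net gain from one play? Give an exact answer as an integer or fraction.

Distribution of the larger of the two numbers rolled: 1 w.p. 1/36, 2 w.p. 1/12, 3 w.p. 5/36, 4 w.p. 7/36, 5 w.p. 1/4, 6 w.p. 11/36
E[payout] = (1/36)·1 + (1/12)·2 + (5/36)·3 + (7/36)·4 + (1/4)·5 + (11/36)·6 = 161/36
Expected profit = 161/36 − 5 = -19/36

-19/36 dollars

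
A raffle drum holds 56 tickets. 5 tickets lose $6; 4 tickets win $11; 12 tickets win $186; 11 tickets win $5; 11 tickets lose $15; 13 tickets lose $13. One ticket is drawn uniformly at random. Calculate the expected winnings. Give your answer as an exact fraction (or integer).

281/8 dollars

E[payout] = (5/56)·(-6) + (4/56)·11 + (12/56)·186 + (11/56)·5 + (11/56)·(-15) + (13/56)·(-13) = 281/8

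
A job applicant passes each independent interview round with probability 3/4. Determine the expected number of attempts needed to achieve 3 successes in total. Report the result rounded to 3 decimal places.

By linearity (sum of 3 independent geometric waits), E[trials] = 3/p = 3/(3/4) = 4.
≈ 4.000

4.000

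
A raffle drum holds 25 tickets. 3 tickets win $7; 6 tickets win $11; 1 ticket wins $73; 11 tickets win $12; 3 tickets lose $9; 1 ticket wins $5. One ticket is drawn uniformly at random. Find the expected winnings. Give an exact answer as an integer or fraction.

E[payout] = (3/25)·7 + (6/25)·11 + (1/25)·73 + (11/25)·12 + (3/25)·(-9) + (1/25)·5 = 54/5

54/5 dollars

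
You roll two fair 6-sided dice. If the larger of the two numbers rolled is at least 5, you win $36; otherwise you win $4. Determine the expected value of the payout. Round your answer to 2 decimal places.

$21.78

E[payout] = (4/9)·4 + (5/9)·36 = 196/9
≈ $21.78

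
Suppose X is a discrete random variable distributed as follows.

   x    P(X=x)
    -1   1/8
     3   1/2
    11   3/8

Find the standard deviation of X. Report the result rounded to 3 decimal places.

4.444

E[X] = 11/2, E[X²] = 50
Var(X) = E[X²] − (E[X])² = 50 − 121/4 = 79/4
SD(X) = √(79/4) ≈ 4.444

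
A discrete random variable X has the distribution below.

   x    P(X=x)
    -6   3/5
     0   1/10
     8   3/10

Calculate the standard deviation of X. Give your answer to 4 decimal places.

6.2738

E[X] = -6/5, E[X²] = 204/5
Var(X) = E[X²] − (E[X])² = 204/5 − 36/25 = 984/25
SD(X) = √(984/25) ≈ 6.2738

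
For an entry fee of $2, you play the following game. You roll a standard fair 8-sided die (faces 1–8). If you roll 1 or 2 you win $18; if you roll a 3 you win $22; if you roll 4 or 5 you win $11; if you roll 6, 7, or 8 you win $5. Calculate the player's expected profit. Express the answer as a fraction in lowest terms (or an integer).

79/8 dollars

E[payout] = (3/8)·5 + (1/4)·11 + (1/4)·18 + (1/8)·22 = 95/8
Expected profit = 95/8 − 2 = 79/8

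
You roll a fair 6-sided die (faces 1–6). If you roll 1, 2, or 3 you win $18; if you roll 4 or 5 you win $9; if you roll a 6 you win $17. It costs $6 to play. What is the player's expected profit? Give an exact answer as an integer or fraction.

53/6 dollars

E[payout] = (1/3)·9 + (1/6)·17 + (1/2)·18 = 89/6
Expected profit = 89/6 − 6 = 53/6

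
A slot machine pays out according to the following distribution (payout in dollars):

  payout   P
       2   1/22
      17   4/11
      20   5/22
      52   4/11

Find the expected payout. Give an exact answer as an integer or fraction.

327/11 dollars

E[X] = (1/22)·2 + (4/11)·17 + (5/22)·20 + (4/11)·52
     = 327/11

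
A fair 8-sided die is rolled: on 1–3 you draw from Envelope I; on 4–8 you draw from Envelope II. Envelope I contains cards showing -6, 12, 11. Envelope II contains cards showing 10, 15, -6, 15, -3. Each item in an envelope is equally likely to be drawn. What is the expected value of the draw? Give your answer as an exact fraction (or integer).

E[X | Envelope I] = (-6 + 12 + 11)/3 = 17/3
E[X | Envelope II] = (10 + 15 − 6 + 15 − 3)/5 = 31/5
E[X] = (3/8)·17/3 + (5/8)·31/5 = 6

6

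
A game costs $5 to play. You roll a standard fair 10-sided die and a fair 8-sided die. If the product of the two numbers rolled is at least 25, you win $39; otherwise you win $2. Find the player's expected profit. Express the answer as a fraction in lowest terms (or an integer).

59/5 dollars

E[payout] = (3/5)·2 + (2/5)·39 = 84/5
Expected profit = 84/5 − 5 = 59/5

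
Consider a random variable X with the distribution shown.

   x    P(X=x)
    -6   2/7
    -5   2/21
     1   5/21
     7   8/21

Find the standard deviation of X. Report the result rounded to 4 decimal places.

E[X] = 5/7, E[X²] = 221/7
Var(X) = E[X²] − (E[X])² = 221/7 − 25/49 = 1522/49
SD(X) = √(1522/49) ≈ 5.5733

5.5733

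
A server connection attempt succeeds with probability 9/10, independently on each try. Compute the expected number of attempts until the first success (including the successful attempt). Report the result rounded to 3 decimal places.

For a geometric distribution, E[trials] = 1/p = 1/(9/10) = 10/9.
≈ 1.111

1.111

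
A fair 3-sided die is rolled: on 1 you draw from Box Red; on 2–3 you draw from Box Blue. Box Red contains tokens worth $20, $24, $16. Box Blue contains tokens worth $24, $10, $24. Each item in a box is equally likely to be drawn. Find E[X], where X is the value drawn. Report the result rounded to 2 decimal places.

E[X | Box Red] = (20 + 24 + 16)/3 = 20
E[X | Box Blue] = (24 + 10 + 24)/3 = 58/3
E[X] = (1/3)·20 + (2/3)·58/3 = 176/9 ≈ 19.56

$19.56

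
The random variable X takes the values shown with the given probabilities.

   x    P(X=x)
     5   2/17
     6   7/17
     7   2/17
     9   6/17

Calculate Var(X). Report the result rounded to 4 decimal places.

E[X] = (2/17)·5 + (7/17)·6 + (2/17)·7 + (6/17)·9 = 120/17
E[X²] = (2/17)·25 + (7/17)·36 + (2/17)·49 + (6/17)·81 = 886/17
Var(X) = 886/17 − (120/17)² = 662/289 ≈ 2.2907

2.2907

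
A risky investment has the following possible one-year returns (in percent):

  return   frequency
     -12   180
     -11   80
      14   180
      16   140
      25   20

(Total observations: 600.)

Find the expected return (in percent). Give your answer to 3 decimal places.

3.700

Total = 600, so P(return=-12) = 180/600, etc.
E[X] = (3/10)·(-12) + (2/15)·(-11) + (3/10)·14 + (7/30)·16 + (1/30)·25
     = 37/10 ≈ 3.700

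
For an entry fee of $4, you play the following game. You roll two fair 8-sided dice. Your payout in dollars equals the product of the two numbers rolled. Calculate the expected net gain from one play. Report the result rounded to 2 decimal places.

Distribution of the product of the two numbers rolled: 1 w.p. 1/64, 2 w.p. 1/32, 3 w.p. 1/32, 4 w.p. 3/64, 5 w.p. 1/32, 6 w.p. 1/16, …
E[payout] = (1/64)·1 + (1/32)·2 + (1/32)·3 + (3/64)·4 + (1/32)·5 + (1/16)·6 + (1/32)·7 + (1/16)·8 + (1/64)·9 + (1/32)·10 + (1/16)·12 + (1/32)·14 + (1/32)·15 + (3/64)·16 + (1/32)·18 + (1/32)·20 + (1/32)·21 + (1/16)·24 + (1/64)·25 + (1/32)·28 + (1/32)·30 + (1/32)·32 + (1/32)·35 + (1/64)·36 + (1/32)·40 + (1/32)·42 + (1/32)·48 + (1/64)·49 + (1/32)·56 + (1/64)·64 = 81/4
Expected profit = 81/4 − 4 = 65/4 ≈ $16.25

$16.25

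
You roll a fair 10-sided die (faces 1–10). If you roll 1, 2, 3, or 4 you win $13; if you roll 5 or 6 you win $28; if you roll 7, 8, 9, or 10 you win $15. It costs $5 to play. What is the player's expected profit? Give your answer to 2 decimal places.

E[payout] = (2/5)·13 + (2/5)·15 + (1/5)·28 = 84/5
Expected profit = 84/5 − 5 = 59/5 ≈ $11.80

$11.80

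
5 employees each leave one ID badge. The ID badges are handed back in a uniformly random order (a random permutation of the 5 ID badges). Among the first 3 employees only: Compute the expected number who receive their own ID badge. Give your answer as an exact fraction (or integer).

3/5

Let Xᵢ = 1 if person i gets their own ID badge. For each i, P(Xᵢ=1) = 1/5.
By linearity of expectation, E[X₁+…+X_3] = 3·(1/5) = 3/5.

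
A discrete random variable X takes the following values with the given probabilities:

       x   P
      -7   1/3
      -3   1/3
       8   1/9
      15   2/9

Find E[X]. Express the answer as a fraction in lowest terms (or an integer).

E[X] = (1/3)·(-7) + (1/3)·(-3) + (1/9)·8 + (2/9)·15
     = 8/9

8/9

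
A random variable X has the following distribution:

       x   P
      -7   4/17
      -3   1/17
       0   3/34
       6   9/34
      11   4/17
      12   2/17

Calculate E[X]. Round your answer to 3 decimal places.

E[X] = (4/17)·(-7) + (1/17)·(-3) + (3/34)·0 + (9/34)·6 + (4/17)·11 + (2/17)·12
     = 64/17 ≈ 3.765

3.765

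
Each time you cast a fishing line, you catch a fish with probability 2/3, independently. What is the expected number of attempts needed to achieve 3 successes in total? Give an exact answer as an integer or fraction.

9/2

By linearity (sum of 3 independent geometric waits), E[trials] = 3/p = 3/(2/3) = 9/2.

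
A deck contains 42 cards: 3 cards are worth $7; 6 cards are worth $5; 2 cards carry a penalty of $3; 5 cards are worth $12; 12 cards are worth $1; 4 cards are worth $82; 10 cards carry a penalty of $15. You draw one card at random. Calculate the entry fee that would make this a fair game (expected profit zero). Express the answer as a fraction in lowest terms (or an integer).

295/42 dollars

E[payout] = (3/42)·7 + (6/42)·5 + (2/42)·(-3) + (5/42)·12 + (12/42)·1 + (4/42)·82 + (10/42)·(-15) = 295/42
Fair fee = E[payout] = 295/42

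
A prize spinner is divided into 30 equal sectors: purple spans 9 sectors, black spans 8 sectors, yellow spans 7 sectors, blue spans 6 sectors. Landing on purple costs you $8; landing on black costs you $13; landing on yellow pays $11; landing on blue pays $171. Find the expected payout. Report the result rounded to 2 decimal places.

E[payout] = (9/30)·(-8) + (8/30)·(-13) + (7/30)·11 + (6/30)·171 = 309/10
≈ $30.90

$30.90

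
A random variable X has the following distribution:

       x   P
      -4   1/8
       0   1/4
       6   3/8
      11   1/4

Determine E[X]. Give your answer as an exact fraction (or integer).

E[X] = (1/8)·(-4) + (1/4)·0 + (3/8)·6 + (1/4)·11
     = 9/2

9/2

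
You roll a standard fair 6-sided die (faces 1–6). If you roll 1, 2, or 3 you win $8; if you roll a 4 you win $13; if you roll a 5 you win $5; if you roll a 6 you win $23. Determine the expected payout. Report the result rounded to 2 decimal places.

$10.83

E[payout] = (1/6)·5 + (1/2)·8 + (1/6)·13 + (1/6)·23 = 65/6
≈ $10.83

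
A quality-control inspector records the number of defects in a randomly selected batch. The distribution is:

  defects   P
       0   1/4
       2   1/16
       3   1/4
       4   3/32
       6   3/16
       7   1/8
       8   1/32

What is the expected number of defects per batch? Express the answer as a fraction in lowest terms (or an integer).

7/2

E[X] = (1/4)·0 + (1/16)·2 + (1/4)·3 + (3/32)·4 + (3/16)·6 + (1/8)·7 + (1/32)·8
     = 7/2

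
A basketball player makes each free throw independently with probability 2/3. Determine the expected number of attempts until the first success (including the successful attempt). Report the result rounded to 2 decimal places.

1.50

For a geometric distribution, E[trials] = 1/p = 1/(2/3) = 3/2.
≈ 1.50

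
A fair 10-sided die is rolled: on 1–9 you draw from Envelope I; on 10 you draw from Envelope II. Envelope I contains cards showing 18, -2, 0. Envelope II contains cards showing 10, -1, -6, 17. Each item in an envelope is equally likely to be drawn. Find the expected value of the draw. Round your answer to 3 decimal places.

E[X | Envelope I] = (18 − 2 + 0)/3 = 16/3
E[X | Envelope II] = (10 − 1 − 6 + 17)/4 = 5
E[X] = (9/10)·16/3 + (1/10)·5 = 53/10 ≈ 5.300

5.300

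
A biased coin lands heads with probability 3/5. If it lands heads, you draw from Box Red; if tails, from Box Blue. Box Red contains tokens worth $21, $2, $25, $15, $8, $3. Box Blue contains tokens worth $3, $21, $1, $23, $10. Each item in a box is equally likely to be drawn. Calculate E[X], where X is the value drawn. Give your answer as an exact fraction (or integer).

301/25 dollars

E[X | Box Red] = (21 + 2 + 25 + 15 + 8 + 3)/6 = 37/3
E[X | Box Blue] = (3 + 21 + 1 + 23 + 10)/5 = 58/5
E[X] = (3/5)·37/3 + (2/5)·58/5 = 301/25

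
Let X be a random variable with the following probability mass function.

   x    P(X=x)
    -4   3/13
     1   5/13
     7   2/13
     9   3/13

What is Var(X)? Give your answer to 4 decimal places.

23.4675

E[X] = (3/13)·(-4) + (5/13)·1 + (2/13)·7 + (3/13)·9 = 34/13
E[X²] = (3/13)·16 + (5/13)·1 + (2/13)·49 + (3/13)·81 = 394/13
Var(X) = 394/13 − (34/13)² = 3966/169 ≈ 23.4675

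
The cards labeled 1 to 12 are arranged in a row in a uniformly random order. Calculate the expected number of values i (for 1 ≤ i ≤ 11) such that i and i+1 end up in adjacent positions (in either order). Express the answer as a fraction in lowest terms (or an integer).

For each i ∈ {1,…,11}, let Xᵢ = 1 if i and i+1 are adjacent. P(Xᵢ=1) = 2·(12−1)!/12! = 2/12.
By linearity, E[ΣXᵢ] = (11)·(2/12) = 11/6.

11/6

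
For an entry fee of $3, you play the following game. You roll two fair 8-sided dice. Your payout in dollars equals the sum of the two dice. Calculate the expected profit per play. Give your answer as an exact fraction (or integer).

$6

Distribution of the sum of the two dice: 2 w.p. 1/64, 3 w.p. 1/32, 4 w.p. 3/64, 5 w.p. 1/16, 6 w.p. 5/64, 7 w.p. 3/32, …
E[payout] = (1/64)·2 + (1/32)·3 + (3/64)·4 + (1/16)·5 + (5/64)·6 + (3/32)·7 + (7/64)·8 + (1/8)·9 + (7/64)·10 + (3/32)·11 + (5/64)·12 + (1/16)·13 + (3/64)·14 + (1/32)·15 + (1/64)·16 = 9
Expected profit = 9 − 3 = 6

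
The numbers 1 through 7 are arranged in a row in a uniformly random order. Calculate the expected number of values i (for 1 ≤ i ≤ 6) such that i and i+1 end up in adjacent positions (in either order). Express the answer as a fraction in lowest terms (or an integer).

For each i ∈ {1,…,6}, let Xᵢ = 1 if i and i+1 are adjacent. P(Xᵢ=1) = 2·(7−1)!/7! = 2/7.
By linearity, E[ΣXᵢ] = (6)·(2/7) = 12/7.

12/7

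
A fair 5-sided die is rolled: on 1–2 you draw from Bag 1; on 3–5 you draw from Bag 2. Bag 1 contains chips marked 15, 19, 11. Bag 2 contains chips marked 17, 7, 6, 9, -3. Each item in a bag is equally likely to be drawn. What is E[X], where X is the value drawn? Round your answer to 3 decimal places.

10.320

E[X | Bag 1] = (15 + 19 + 11)/3 = 15
E[X | Bag 2] = (17 + 7 + 6 + 9 − 3)/5 = 36/5
E[X] = (2/5)·15 + (3/5)·36/5 = 258/25 ≈ 10.320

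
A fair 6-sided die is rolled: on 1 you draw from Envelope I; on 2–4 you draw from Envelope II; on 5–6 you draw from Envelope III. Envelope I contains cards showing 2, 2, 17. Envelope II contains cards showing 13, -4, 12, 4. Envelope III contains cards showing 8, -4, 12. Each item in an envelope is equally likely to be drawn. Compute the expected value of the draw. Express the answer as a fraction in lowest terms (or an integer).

E[X | Envelope I] = (2 + 2 + 17)/3 = 7
E[X | Envelope II] = (13 − 4 + 12 + 4)/4 = 25/4
E[X | Envelope III] = (8 − 4 + 12)/3 = 16/3
E[X] = (1/6)·7 + (1/2)·25/4 + (1/3)·16/3 = 437/72

437/72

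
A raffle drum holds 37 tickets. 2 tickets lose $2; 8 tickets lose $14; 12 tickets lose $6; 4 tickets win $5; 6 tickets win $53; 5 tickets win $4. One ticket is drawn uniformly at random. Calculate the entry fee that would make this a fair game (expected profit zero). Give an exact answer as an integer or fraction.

E[payout] = (2/37)·(-2) + (8/37)·(-14) + (12/37)·(-6) + (4/37)·5 + (6/37)·53 + (5/37)·4 = 170/37
Fair fee = E[payout] = 170/37

170/37 dollars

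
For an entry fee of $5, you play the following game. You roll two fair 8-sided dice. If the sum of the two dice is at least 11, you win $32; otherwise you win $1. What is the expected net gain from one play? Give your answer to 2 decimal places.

E[payout] = (43/64)·1 + (21/64)·32 = 715/64
Expected profit = 715/64 − 5 = 395/64 ≈ $6.17

$6.17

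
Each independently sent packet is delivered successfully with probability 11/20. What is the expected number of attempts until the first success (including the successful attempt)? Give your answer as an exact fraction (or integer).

For a geometric distribution, E[trials] = 1/p = 1/(11/20) = 20/11.

20/11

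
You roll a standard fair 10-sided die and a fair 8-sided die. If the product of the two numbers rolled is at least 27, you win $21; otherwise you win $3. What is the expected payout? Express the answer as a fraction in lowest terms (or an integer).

E[payout] = (49/80)·3 + (31/80)·21 = 399/40

399/40 dollars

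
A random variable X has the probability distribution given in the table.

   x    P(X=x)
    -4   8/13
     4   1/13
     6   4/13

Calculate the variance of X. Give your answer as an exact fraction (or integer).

E[X] = (8/13)·(-4) + (1/13)·4 + (4/13)·6 = -4/13
E[X²] = (8/13)·16 + (1/13)·16 + (4/13)·36 = 288/13
Var(X) = 288/13 − (-4/13)² = 3728/169

3728/169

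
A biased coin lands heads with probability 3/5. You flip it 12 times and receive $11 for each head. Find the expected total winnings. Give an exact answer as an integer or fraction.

E[#heads] = 12·3/5 = 36/5 (linearity over flips).
E[winnings] = 11·36/5 = 396/5.

396/5 dollars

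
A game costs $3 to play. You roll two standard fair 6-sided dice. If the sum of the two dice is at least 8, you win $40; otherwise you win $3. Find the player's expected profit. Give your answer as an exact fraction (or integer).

185/12 dollars

E[payout] = (7/12)·3 + (5/12)·40 = 221/12
Expected profit = 221/12 − 3 = 185/12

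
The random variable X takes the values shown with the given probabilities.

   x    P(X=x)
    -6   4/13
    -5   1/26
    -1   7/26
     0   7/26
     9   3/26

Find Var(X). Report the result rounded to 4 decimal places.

20.0429

E[X] = (4/13)·(-6) + (1/26)·(-5) + (7/26)·(-1) + (7/26)·0 + (3/26)·9 = -33/26
E[X²] = (4/13)·36 + (1/26)·25 + (7/26)·1 + (7/26)·0 + (3/26)·81 = 563/26
Var(X) = 563/26 − (-33/26)² = 13549/676 ≈ 20.0429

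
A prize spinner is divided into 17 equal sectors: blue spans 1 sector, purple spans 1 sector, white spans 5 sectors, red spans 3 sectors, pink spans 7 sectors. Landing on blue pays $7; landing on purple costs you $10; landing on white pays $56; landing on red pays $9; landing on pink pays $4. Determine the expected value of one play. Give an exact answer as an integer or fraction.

E[payout] = (1/17)·7 + (1/17)·(-10) + (5/17)·56 + (3/17)·9 + (7/17)·4 = 332/17

332/17 dollars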